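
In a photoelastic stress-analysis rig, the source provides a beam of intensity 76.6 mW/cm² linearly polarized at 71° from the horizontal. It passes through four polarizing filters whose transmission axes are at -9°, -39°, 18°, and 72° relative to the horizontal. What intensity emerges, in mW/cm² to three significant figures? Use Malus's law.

I ≈ 0.178 mW/cm²

By Malus's law, I₁ = 76.6 mW/cm² · cos²(80°) = 2.31 mW/cm².
I₂ = I₁ · cos²(30°) = 2.31 · 0.75 = 1.732 mW/cm².
I₃ = I₂ · cos²(57°) = 1.732 · 0.2966 = 0.5139 mW/cm².
I₄ = I₃ · cos²(54°) = 0.5139 · 0.3455 = 0.1775 mW/cm².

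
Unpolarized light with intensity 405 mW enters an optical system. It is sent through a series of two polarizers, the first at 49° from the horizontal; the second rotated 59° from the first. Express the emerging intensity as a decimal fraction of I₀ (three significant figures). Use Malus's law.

Unpolarized light through the first polarizer → I₁ = 405 mW/2 = 202.5 mW, polarized at 49°.
I₂ = I₁ · cos²(59°) = 202.5 · 0.2653 = 53.72 mW.
Transmitted fraction = 0.1326.

I/I₀ ≈ 0.133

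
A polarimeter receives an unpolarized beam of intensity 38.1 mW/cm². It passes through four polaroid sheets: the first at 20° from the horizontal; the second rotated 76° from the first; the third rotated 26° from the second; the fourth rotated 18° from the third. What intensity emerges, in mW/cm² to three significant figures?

Unpolarized light through the first polarizer → I₁ = 38.1 mW/cm²/2 = 19.05 mW/cm², polarized at 20°.
I₂ = I₁ · cos²(76°) = 19.05 · 0.05853 = 1.115 mW/cm².
I₃ = I₂ · cos²(26°) = 1.115 · 0.8078 = 0.9007 mW/cm².
I₄ = I₃ · cos²(18°) = 0.9007 · 0.9045 = 0.8147 mW/cm².

I ≈ 0.815 mW/cm²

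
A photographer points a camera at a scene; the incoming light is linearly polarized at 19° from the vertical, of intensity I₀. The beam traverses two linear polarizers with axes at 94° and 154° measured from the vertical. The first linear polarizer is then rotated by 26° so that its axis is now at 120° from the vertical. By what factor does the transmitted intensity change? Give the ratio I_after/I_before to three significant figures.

I_new/I_old ≈ 1.49

Before rotation:
I₁ = I₀ cos²(94° − 19°) = I₀ cos²(75°) = 0.06699 I₀.
I₂ = I₁ cos²(154° − 94°) = 0.06699 I₀ · cos²(60°) = 0.01675 I₀.
After rotation:
I₁ = I₀ cos²(120° − 19°) = I₀ cos²(79°) = 0.03641 I₀.
I₂ = I₁ cos²(154° − 120°) = 0.03641 I₀ · cos²(34°) = 0.02502 I₀.
Ratio = 0.02502 / 0.01675 = 1.494.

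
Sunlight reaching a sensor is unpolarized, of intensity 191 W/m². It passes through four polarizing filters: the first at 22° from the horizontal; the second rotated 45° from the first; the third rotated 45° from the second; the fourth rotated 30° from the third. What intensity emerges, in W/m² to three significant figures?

Unpolarized light through the first polarizer → I₁ = 191 W/m²/2 = 95.5 W/m², polarized at 22°.
I₂ = I₁ · cos²(45°) = 95.5 · 0.5 = 47.75 W/m².
I₃ = I₂ · cos²(45°) = 47.75 · 0.5 = 23.88 W/m².
I₄ = I₃ · cos²(30°) = 23.88 · 0.75 = 17.91 W/m².

I ≈ 17.9 W/m²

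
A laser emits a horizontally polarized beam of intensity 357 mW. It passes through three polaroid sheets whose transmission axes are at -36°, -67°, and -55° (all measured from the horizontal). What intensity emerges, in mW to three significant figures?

I₁ = 357 mW · cos²(36°) = 233.7 mW.
I₂ = I₁ · cos²(31°) = 233.7 · 0.7347 = 171.7 mW.
I₃ = I₂ · cos²(12°) = 171.7 · 0.9568 = 164.3 mW.

I ≈ 164 mW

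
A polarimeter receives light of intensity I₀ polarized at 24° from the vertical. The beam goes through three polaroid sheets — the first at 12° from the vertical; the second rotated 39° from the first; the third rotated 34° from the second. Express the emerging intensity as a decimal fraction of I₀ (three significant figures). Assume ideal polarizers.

I₁ = I₀ cos²(12° − 24°) = I₀ cos²(12°) = 0.9568 I₀.
I₂ = I₁ cos²(39°) = 0.9568 · 0.604 I₀ = 0.5778 I₀.
I₃ = I₂ cos²(34°) = 0.5778 · 0.6873 I₀ = 0.3972 I₀.
Transmitted fraction = 0.3972.

≈ 0.397 I₀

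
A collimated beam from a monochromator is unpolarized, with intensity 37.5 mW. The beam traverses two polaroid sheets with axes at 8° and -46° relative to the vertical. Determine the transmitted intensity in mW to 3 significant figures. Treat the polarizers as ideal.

I ≈ 6.48 mW

Unpolarized light through the first polarizer → I₁ = 37.5 mW/2 = 18.75 mW, polarized at 8°.
I₂ = I₁ · cos²(54°) = 18.75 · 0.3455 = 6.478 mW.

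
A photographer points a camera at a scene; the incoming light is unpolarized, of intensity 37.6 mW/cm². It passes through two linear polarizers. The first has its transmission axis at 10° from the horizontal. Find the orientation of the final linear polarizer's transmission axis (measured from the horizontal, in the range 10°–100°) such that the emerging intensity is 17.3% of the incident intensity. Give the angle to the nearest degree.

θ ≈ 64°

Unpolarized light through the first polarizer → I₁ = ½ I₀, now polarized at 10°.
Need I₂/I₀ = 0.173, so cos²(θ − 10°) = 0.173 / 0.5 = 0.346.
θ − 10° = arccos(√0.346) = 54.0°, giving θ ≈ 10 + 54.0 = 64.0°.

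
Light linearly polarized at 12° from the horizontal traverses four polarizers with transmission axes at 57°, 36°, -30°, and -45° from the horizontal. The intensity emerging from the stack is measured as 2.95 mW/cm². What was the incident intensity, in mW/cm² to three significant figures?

By Malus's law, I₁ = I₀ cos²(57° − 12°) = I₀ cos²(45°) = 0.5 I₀.
I₂ = I₁ cos²(36° − 57°) = 0.5 I₀ · cos²(21°) = 0.4358 I₀.
I₃ = I₂ cos²(-30° − 36°) = 0.4358 I₀ · cos²(66°) = 0.07209 I₀.
I₄ = I₃ cos²(-45° + 30°) = 0.07209 I₀ · cos²(15°) = 0.06726 I₀.
So 2.95 mW/cm² = 0.06726 I₀, giving I₀ = 2.95/0.06726 = 43.86 mW/cm².

I₀ ≈ 43.9 mW/cm²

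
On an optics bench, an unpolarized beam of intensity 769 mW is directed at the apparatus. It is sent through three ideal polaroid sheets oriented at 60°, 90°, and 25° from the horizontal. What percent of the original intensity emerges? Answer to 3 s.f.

Unpolarized light through the first polarizer → I₁ = 769 mW/2 = 384.5 mW, polarized at 60°.
I₂ = I₁ · cos²(30°) = 384.5 · 0.75 = 288.4 mW.
I₃ = I₂ · cos²(65°) = 288.4 · 0.1786 = 51.51 mW.
That is 6.698% of the incident intensity.

≈ 6.70%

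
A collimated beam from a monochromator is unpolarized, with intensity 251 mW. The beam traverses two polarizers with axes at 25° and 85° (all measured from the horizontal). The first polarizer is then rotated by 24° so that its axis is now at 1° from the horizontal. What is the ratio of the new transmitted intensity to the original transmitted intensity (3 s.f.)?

Before rotation:
Unpolarized light through the first polarizer → I₁ = ½ I₀, now polarized at 25°.
I₂ = I₁ cos²(85° − 25°) = 0.5 I₀ · cos²(60°) = 0.125 I₀.
After rotation:
Unpolarized light through the first polarizer → I₁ = ½ I₀, now polarized at 1°.
I₂ = I₁ cos²(85° − 1°) = 0.5 I₀ · cos²(84°) = 0.005463 I₀.
Ratio = 0.005463 / 0.125 = 0.0437.

I_new/I_old ≈ 0.0437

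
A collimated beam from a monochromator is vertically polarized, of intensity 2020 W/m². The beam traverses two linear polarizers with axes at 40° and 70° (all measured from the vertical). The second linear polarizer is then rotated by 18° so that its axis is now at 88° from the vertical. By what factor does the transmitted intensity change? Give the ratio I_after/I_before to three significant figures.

Before rotation:
By Malus's law, I₁ = I₀ cos²(40° − 0°) = I₀ cos²(40°) = 0.5868 I₀.
I₂ = I₁ cos²(70° − 40°) = 0.5868 I₀ · cos²(30°) = 0.4401 I₀.
After rotation:
I₁ = I₀ cos²(40° − 0°) = I₀ cos²(40°) = 0.5868 I₀.
I₂ = I₁ cos²(88° − 40°) = 0.5868 I₀ · cos²(48°) = 0.2627 I₀.
Ratio = 0.2627 / 0.4401 = 0.597.

I_new/I_old ≈ 0.597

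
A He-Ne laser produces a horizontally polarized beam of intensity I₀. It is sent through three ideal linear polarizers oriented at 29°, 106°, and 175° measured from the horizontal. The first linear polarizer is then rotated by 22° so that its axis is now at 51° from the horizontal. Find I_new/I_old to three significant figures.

Before rotation:
I₁ = I₀ cos²(29° − 0°) = I₀ cos²(29°) = 0.765 I₀.
I₂ = I₁ cos²(106° − 29°) = 0.765 I₀ · cos²(77°) = 0.03871 I₀.
I₃ = I₂ cos²(175° − 106°) = 0.03871 I₀ · cos²(69°) = 0.004971 I₀.
After rotation:
I₁ = I₀ cos²(51° − 0°) = I₀ cos²(51°) = 0.396 I₀.
I₂ = I₁ cos²(106° − 51°) = 0.396 I₀ · cos²(55°) = 0.1303 I₀.
I₃ = I₂ cos²(175° − 106°) = 0.1303 I₀ · cos²(69°) = 0.01673 I₀.
Ratio = 0.01673 / 0.004971 = 3.366.

I_new/I_old ≈ 3.37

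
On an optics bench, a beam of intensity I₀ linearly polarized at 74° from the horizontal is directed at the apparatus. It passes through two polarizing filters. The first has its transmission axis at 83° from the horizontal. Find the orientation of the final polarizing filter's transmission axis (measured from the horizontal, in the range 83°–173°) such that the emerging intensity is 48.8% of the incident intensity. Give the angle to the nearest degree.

θ ≈ 128°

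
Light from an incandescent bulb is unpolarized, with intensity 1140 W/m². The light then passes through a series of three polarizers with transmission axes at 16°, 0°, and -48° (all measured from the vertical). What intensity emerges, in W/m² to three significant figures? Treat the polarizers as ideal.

Unpolarized light through the first polarizer → I₁ = 1140 W/m²/2 = 570 W/m², polarized at 16°.
I₂ = I₁ · cos²(16°) = 570 · 0.924 = 526.7 W/m².
I₃ = I₂ · cos²(48°) = 526.7 · 0.4477 = 235.8 W/m².

I ≈ 236 W/m²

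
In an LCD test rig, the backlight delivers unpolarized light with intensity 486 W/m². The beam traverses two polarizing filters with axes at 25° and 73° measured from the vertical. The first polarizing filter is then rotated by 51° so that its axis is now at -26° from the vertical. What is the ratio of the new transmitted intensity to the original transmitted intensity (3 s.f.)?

Before rotation:
Unpolarized light through the first polarizer → I₁ = ½ I₀, now polarized at 25°.
I₂ = I₁ cos²(73° − 25°) = 0.5 I₀ · cos²(48°) = 0.2239 I₀.
After rotation:
Unpolarized light through the first polarizer → I₁ = ½ I₀, now polarized at -26°.
Angle between axes 1 and 2: 81°. I₂ = 0.5 I₀ · cos²(81°) = 0.01224 I₀.
Ratio = 0.01224 / 0.2239 = 0.05466.

I_new/I_old ≈ 0.0547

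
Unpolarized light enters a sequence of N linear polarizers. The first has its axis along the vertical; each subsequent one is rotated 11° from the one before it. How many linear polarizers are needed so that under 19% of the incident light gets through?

N = 28

First polarizer halves the unpolarized light: factor 1/2.
Each further stage multiplies by cos²(11°) = 0.9636.
After N polarizers: T = 0.5·0.9636^(N−1). Require T < 0.19 ⇒ N−1 > ln(0.19/0.5)/ln(0.9636) = 26.09, so N−1 ≥ 27 and N = 28.
Check: N=28 gives T = 0.1837 < 0.19; N=27 gives T = 0.1906.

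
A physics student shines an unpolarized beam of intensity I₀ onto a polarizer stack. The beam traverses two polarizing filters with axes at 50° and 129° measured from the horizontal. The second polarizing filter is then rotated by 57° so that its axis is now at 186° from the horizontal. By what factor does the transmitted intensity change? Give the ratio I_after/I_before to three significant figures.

Before rotation:
Unpolarized light through the first polarizer → I₁ = ½ I₀, now polarized at 50°.
I₂ = I₁ cos²(129° − 50°) = 0.5 I₀ · cos²(79°) = 0.0182 I₀.
After rotation:
Unpolarized light through the first polarizer → I₁ = ½ I₀, now polarized at 50°.
Angle between axes 1 and 2: 44°. I₂ = 0.5 I₀ · cos²(44°) = 0.2587 I₀.
Ratio = 0.2587 / 0.0182 = 14.21.

I_new/I_old ≈ 14.2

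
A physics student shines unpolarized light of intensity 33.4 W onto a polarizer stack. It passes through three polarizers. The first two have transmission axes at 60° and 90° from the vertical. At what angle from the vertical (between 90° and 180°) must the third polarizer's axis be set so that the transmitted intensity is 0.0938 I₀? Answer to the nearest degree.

θ ≈ 150°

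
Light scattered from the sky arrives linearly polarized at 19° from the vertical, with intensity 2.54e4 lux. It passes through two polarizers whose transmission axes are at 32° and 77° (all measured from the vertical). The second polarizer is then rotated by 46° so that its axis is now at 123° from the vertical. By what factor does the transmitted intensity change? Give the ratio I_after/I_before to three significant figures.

I_new/I_old ≈ 0.000609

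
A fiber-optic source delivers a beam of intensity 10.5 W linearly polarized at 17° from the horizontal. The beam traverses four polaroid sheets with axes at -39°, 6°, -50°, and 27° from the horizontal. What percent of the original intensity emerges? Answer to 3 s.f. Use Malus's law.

By Malus's law, I₁ = 10.5 W · cos²(56°) = 3.283 W.
I₂ = I₁ · cos²(45°) = 3.283 · 0.5 = 1.642 W.
I₃ = I₂ · cos²(56°) = 1.642 · 0.3127 = 0.5133 W.
I₄ = I₃ · cos²(77°) = 0.5133 · 0.0506 = 0.02598 W.
That is 0.2474% of the incident intensity.

≈ 0.247%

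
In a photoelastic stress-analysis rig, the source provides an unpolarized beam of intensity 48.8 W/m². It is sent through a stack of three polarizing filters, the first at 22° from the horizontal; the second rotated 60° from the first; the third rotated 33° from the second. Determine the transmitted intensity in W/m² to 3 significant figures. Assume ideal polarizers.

Unpolarized light through the first polarizer → I₁ = 48.8 W/m²/2 = 24.4 W/m², polarized at 22°.
I₂ = I₁ · cos²(60°) = 24.4 · 0.25 = 6.1 W/m².
I₃ = I₂ · cos²(33°) = 6.1 · 0.7034 = 4.291 W/m².

I ≈ 4.29 W/m²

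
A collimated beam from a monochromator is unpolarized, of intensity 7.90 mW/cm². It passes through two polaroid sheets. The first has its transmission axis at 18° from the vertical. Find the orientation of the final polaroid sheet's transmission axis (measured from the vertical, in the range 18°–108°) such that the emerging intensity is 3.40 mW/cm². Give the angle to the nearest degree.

Unpolarized light through the first polarizer → I₁ = ½ I₀, now polarized at 18°.
Target fraction: 3.40 / 7.90 mW/cm² = 0.4304 of I₀.
Need I₂/I₀ = 0.4304, so cos²(θ − 18°) = 0.4304 / 0.5 = 0.8608.
θ − 18° = arccos(√0.8608) = 21.9°, giving θ ≈ 18 + 21.9 = 39.9°.

θ ≈ 40°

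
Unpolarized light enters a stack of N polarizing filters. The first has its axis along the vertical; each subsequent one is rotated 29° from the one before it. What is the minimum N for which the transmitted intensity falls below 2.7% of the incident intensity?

First polarizer halves the unpolarized light: factor 1/2.
Each further stage multiplies by cos²(29°) = 0.765.
After N polarizers: T = 0.5·0.765^(N−1). Require T < 0.027 ⇒ N−1 > ln(0.027/0.5)/ln(0.765) = 10.89, so N−1 ≥ 11 and N = 12.
Check: N=12 gives T = 0.02624 < 0.027; N=11 gives T = 0.0343.

N = 12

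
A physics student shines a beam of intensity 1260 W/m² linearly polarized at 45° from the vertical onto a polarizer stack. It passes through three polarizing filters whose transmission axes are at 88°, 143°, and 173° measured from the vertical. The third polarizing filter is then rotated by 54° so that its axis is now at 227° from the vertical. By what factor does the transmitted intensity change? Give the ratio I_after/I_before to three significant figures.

Before rotation:
By Malus's law, I₁ = I₀ cos²(88° − 45°) = I₀ cos²(43°) = 0.5349 I₀.
I₂ = I₁ cos²(143° − 88°) = 0.5349 I₀ · cos²(55°) = 0.176 I₀.
I₃ = I₂ cos²(173° − 143°) = 0.176 I₀ · cos²(30°) = 0.132 I₀.
After rotation:
I₁ = I₀ cos²(88° − 45°) = I₀ cos²(43°) = 0.5349 I₀.
I₂ = I₁ cos²(143° − 88°) = 0.5349 I₀ · cos²(55°) = 0.176 I₀.
I₃ = I₂ cos²(227° − 143°) = 0.176 I₀ · cos²(84°) = 0.001923 I₀.
Ratio = 0.001923 / 0.132 = 0.01457.

I_new/I_old ≈ 0.0146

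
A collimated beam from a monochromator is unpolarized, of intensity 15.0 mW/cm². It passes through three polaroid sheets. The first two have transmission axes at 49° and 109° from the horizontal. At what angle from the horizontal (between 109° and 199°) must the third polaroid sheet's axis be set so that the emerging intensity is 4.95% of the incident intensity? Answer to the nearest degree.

θ ≈ 160°

Unpolarized light through the first polarizer → I₁ = ½ I₀, now polarized at 49°.
I₂ = I₁ cos²(109° − 49°) = 0.5 I₀ · cos²(60°) = 0.125 I₀.
Need I₃/I₀ = 0.0495, so cos²(θ − 109°) = 0.0495 / 0.125 = 0.396.
θ − 109° = arccos(√0.396) = 51.0°, giving θ ≈ 109 + 51.0 = 160.0°.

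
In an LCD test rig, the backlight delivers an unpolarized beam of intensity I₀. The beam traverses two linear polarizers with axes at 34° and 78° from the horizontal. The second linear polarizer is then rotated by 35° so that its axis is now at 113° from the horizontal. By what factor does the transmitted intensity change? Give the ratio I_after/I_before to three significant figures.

I_new/I_old ≈ 0.0704

Before rotation:
Unpolarized light through the first polarizer → I₁ = ½ I₀, now polarized at 34°.
I₂ = I₁ cos²(78° − 34°) = 0.5 I₀ · cos²(44°) = 0.2587 I₀.
After rotation:
Unpolarized light through the first polarizer → I₁ = ½ I₀, now polarized at 34°.
I₂ = I₁ cos²(113° − 34°) = 0.5 I₀ · cos²(79°) = 0.0182 I₀.
Ratio = 0.0182 / 0.2587 = 0.07036.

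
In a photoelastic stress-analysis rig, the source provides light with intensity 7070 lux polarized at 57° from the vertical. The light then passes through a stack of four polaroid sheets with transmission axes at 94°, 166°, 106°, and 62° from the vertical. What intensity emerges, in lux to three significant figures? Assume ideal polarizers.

I ≈ 55.7 lux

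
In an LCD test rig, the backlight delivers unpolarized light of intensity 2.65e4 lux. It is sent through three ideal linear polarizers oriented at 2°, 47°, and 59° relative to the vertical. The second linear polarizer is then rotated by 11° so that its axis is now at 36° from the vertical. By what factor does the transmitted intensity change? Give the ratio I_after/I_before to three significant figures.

Before rotation:
Unpolarized light through the first polarizer → I₁ = ½ I₀, now polarized at 2°.
I₂ = I₁ cos²(47° − 2°) = 0.5 I₀ · cos²(45°) = 0.25 I₀.
I₃ = I₂ cos²(59° − 47°) = 0.25 I₀ · cos²(12°) = 0.2392 I₀.
After rotation:
Unpolarized light through the first polarizer → I₁ = ½ I₀, now polarized at 2°.
I₂ = I₁ cos²(36° − 2°) = 0.5 I₀ · cos²(34°) = 0.3437 I₀.
I₃ = I₂ cos²(59° − 36°) = 0.3437 I₀ · cos²(23°) = 0.2912 I₀.
Ratio = 0.2912 / 0.2392 = 1.217.

I_new/I_old ≈ 1.22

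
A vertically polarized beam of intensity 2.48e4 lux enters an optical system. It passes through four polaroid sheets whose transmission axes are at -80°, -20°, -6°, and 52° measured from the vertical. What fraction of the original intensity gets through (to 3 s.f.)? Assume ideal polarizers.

By Malus's law, I₁ = 2.48e4 lux · cos²(80°) = 747.8 lux.
I₂ = I₁ · cos²(60°) = 747.8 · 0.25 = 187 lux.
I₃ = I₂ · cos²(14°) = 187 · 0.9415 = 176 lux.
I₄ = I₃ · cos²(58°) = 176 · 0.2808 = 49.43 lux.
Transmitted fraction = 0.001993.

I/I₀ ≈ 0.00199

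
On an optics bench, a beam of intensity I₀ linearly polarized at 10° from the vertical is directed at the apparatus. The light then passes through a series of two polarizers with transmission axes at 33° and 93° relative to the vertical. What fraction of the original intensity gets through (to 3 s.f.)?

≈ 0.212 I₀

I₁ = I₀ cos²(33° − 10°) = I₀ cos²(23°) = 0.8473 I₀.
I₂ = I₁ cos²(93° − 33°) = 0.8473 I₀ · cos²(60°) = 0.2118 I₀.
Transmitted fraction = 0.2118.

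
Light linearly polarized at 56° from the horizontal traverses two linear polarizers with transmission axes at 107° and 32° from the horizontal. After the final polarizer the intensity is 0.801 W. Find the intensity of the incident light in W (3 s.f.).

I₁ = I₀ cos²(107° − 56°) = I₀ cos²(51°) = 0.396 I₀.
I₂ = I₁ cos²(32° − 107°) = 0.396 I₀ · cos²(75°) = 0.02653 I₀.
So 0.801 W = 0.02653 I₀, giving I₀ = 0.801/0.02653 = 30.19 W.

I₀ ≈ 30.2 W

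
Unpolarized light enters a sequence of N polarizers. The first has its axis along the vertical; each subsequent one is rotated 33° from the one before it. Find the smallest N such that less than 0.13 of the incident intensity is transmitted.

N = 5

First polarizer halves the unpolarized light: factor 1/2.
Each further stage multiplies by cos²(33°) = 0.7034.
After N polarizers: T = 0.5·0.7034^(N−1). Require T < 0.13 ⇒ N−1 > ln(0.13/0.5)/ln(0.7034) = 3.83, so N−1 ≥ 4 and N = 5.
Check: N=5 gives T = 0.1224 < 0.13; N=4 gives T = 0.174.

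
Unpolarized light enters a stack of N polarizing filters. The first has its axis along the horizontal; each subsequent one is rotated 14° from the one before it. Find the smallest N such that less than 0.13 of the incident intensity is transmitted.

First polarizer halves the unpolarized light: factor 1/2.
Each further stage multiplies by cos²(14°) = 0.9415.
After N polarizers: T = 0.5·0.9415^(N−1). Require T < 0.13 ⇒ N−1 > ln(0.13/0.5)/ln(0.9415) = 22.34, so N−1 ≥ 23 and N = 24.
Check: N=24 gives T = 0.1249 < 0.13; N=23 gives T = 0.1327.

N = 24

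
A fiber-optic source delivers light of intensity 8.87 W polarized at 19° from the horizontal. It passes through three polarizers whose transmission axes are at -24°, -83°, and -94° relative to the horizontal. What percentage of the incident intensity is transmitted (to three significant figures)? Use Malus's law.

≈ 13.7%

By Malus's law, I₁ = 8.87 W · cos²(43°) = 4.744 W.
I₂ = I₁ · cos²(59°) = 4.744 · 0.2653 = 1.259 W.
I₃ = I₂ · cos²(11°) = 1.259 · 0.9636 = 1.213 W.
That is 13.67% of the incident intensity.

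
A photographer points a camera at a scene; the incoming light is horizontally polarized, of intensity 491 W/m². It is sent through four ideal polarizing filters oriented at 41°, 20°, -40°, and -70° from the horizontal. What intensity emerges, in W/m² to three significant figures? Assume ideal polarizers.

I ≈ 45.7 W/m²

By Malus's law, I₁ = 491 W/m² · cos²(41°) = 279.7 W/m².
I₂ = I₁ · cos²(21°) = 279.7 · 0.8716 = 243.8 W/m².
I₃ = I₂ · cos²(60°) = 243.8 · 0.25 = 60.94 W/m².
I₄ = I₃ · cos²(30°) = 60.94 · 0.75 = 45.7 W/m².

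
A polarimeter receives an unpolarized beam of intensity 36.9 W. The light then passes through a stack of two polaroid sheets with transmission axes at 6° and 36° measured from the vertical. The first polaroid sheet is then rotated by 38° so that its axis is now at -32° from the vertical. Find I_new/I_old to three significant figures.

I_new/I_old ≈ 0.187

Before rotation:
Unpolarized light through the first polarizer → I₁ = ½ I₀, now polarized at 6°.
I₂ = I₁ cos²(36° − 6°) = 0.5 I₀ · cos²(30°) = 0.375 I₀.
After rotation:
Unpolarized light through the first polarizer → I₁ = ½ I₀, now polarized at -32°.
I₂ = I₁ cos²(36° + 32°) = 0.5 I₀ · cos²(68°) = 0.07017 I₀.
Ratio = 0.07017 / 0.375 = 0.1871.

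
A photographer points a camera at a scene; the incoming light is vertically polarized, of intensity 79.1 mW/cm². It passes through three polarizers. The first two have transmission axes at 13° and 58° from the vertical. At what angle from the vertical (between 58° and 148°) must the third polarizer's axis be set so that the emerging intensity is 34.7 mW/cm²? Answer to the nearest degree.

I₁ = I₀ cos²(13° − 0°) = I₀ cos²(13°) = 0.9494 I₀.
I₂ = I₁ cos²(58° − 13°) = 0.9494 I₀ · cos²(45°) = 0.4747 I₀.
Target fraction: 34.7 / 79.1 mW/cm² = 0.4387 of I₀.
Need I₃/I₀ = 0.4387, so cos²(θ − 58°) = 0.4387 / 0.4747 = 0.9241.
θ − 58° = arccos(√0.9241) = 16.0°, giving θ ≈ 58 + 16.0 = 74.0°.

θ ≈ 74°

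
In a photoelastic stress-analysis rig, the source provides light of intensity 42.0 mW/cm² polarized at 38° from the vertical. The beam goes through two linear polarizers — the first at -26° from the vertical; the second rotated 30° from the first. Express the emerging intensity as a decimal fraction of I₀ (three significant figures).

I/I₀ ≈ 0.144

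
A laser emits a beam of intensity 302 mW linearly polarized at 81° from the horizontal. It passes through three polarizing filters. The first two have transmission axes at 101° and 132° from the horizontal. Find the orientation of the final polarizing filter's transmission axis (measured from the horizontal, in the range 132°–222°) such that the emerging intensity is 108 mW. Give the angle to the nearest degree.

By Malus's law, I₁ = I₀ cos²(101° − 81°) = I₀ cos²(20°) = 0.883 I₀.
I₂ = I₁ cos²(132° − 101°) = 0.883 I₀ · cos²(31°) = 0.6488 I₀.
Target fraction: 108 / 302 mW = 0.3576 of I₀.
Need I₃/I₀ = 0.3576, so cos²(θ − 132°) = 0.3576 / 0.6488 = 0.5512.
θ − 132° = arccos(√0.5512) = 42.1°, giving θ ≈ 132 + 42.1 = 174.1°.

θ ≈ 174°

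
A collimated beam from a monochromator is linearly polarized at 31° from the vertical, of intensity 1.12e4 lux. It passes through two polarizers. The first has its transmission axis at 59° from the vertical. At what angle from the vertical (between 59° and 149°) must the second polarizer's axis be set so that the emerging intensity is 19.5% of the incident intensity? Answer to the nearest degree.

By Malus's law, I₁ = I₀ cos²(59° − 31°) = I₀ cos²(28°) = 0.7796 I₀.
Need I₂/I₀ = 0.195, so cos²(θ − 59°) = 0.195 / 0.7796 = 0.2501.
θ − 59° = arccos(√0.2501) = 60.0°, giving θ ≈ 59 + 60.0 = 119.0°.

θ ≈ 119°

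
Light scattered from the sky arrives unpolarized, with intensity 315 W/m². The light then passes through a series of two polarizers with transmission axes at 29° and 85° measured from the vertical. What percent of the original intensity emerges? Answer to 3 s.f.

Unpolarized light through the first polarizer → I₁ = 315 W/m²/2 = 157.5 W/m², polarized at 29°.
I₂ = I₁ · cos²(56°) = 157.5 · 0.3127 = 49.25 W/m².
That is 15.63% of the incident intensity.

≈ 15.6%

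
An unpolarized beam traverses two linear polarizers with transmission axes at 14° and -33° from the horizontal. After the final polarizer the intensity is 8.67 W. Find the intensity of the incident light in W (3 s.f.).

Unpolarized light through the first polarizer → I₁ = ½ I₀, now polarized at 14°.
I₂ = I₁ cos²(-33° − 14°) = 0.5 I₀ · cos²(47°) = 0.2326 I₀.
So 8.67 W = 0.2326 I₀, giving I₀ = 8.67/0.2326 = 37.28 W.

I₀ ≈ 37.3 W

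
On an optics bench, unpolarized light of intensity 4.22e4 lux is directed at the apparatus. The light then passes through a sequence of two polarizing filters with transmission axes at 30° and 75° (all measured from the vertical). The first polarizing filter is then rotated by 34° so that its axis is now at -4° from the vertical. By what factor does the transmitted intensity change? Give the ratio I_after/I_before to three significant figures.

I_new/I_old ≈ 0.0728

Before rotation:
Unpolarized light through the first polarizer → I₁ = ½ I₀, now polarized at 30°.
I₂ = I₁ cos²(75° − 30°) = 0.5 I₀ · cos²(45°) = 0.25 I₀.
After rotation:
Unpolarized light through the first polarizer → I₁ = ½ I₀, now polarized at -4°.
I₂ = I₁ cos²(75° + 4°) = 0.5 I₀ · cos²(79°) = 0.0182 I₀.
Ratio = 0.0182 / 0.25 = 0.07282.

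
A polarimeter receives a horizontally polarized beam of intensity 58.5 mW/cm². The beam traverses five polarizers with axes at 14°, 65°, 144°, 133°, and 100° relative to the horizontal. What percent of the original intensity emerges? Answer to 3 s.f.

≈ 0.920%

I₁ = 58.5 mW/cm² · cos²(14°) = 55.08 mW/cm².
I₂ = I₁ · cos²(51°) = 55.08 · 0.396 = 21.81 mW/cm².
I₃ = I₂ · cos²(79°) = 21.81 · 0.03641 = 0.7942 mW/cm².
I₄ = I₃ · cos²(11°) = 0.7942 · 0.9636 = 0.7652 mW/cm².
I₅ = I₄ · cos²(33°) = 0.7652 · 0.7034 = 0.5382 mW/cm².
That is 0.9201% of the incident intensity.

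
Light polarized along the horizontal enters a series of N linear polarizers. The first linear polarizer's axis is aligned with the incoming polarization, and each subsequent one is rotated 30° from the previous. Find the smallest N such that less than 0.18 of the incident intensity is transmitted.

N = 7

First polarizer is aligned with the polarization: full transmission.
Each further stage multiplies by cos²(30°) = 0.75.
After N polarizers: T = 0.75^(N−1). Require T < 0.18 ⇒ N−1 > ln(0.18)/ln(0.75) = 5.96, so N−1 ≥ 6 and N = 7.
Check: N=7 gives T = 0.178 < 0.18; N=6 gives T = 0.2373.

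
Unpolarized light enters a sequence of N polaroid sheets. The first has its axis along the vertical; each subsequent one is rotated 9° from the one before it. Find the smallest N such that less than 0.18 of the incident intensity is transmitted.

First polarizer halves the unpolarized light: factor 1/2.
Each further stage multiplies by cos²(9°) = 0.9755.
After N polarizers: T = 0.5·0.9755^(N−1). Require T < 0.18 ⇒ N−1 > ln(0.18/0.5)/ln(0.9755) = 41.24, so N−1 ≥ 42 and N = 43.
Check: N=43 gives T = 0.1766 < 0.18; N=42 gives T = 0.1811.

N = 43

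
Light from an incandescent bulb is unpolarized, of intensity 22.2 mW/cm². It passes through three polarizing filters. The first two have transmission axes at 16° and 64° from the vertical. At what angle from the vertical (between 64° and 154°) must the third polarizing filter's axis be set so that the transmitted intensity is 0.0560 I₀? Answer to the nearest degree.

θ ≈ 124°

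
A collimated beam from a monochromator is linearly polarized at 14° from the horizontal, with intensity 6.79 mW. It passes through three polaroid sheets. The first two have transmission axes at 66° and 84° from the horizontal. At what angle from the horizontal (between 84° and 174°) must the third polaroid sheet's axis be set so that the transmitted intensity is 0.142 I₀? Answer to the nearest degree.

θ ≈ 134°

I₁ = I₀ cos²(66° − 14°) = I₀ cos²(52°) = 0.379 I₀.
I₂ = I₁ cos²(84° − 66°) = 0.379 I₀ · cos²(18°) = 0.3428 I₀.
Need I₃/I₀ = 0.142, so cos²(θ − 84°) = 0.142 / 0.3428 = 0.4142.
θ − 84° = arccos(√0.4142) = 49.9°, giving θ ≈ 84 + 49.9 = 133.9°.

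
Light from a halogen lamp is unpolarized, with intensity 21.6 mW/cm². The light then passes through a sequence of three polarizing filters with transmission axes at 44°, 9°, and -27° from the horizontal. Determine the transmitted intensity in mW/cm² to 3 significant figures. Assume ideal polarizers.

I ≈ 4.74 mW/cm²

Unpolarized light through the first polarizer → I₁ = 21.6 mW/cm²/2 = 10.8 mW/cm², polarized at 44°.
I₂ = I₁ · cos²(35°) = 10.8 · 0.671 = 7.247 mW/cm².
I₃ = I₂ · cos²(36°) = 7.247 · 0.6545 = 4.743 mW/cm².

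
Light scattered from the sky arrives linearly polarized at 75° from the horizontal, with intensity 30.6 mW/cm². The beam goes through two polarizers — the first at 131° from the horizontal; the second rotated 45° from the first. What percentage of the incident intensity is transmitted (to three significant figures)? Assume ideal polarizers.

I₁ = 30.6 mW/cm² · cos²(56°) = 9.569 mW/cm².
I₂ = I₁ · cos²(45°) = 9.569 · 0.5 = 4.784 mW/cm².
That is 15.63% of the incident intensity.

≈ 15.6%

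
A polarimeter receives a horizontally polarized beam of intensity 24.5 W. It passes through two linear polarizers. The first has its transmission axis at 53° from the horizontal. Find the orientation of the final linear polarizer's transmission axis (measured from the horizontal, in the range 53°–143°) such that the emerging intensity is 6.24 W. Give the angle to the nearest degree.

I₁ = I₀ cos²(53° − 0°) = I₀ cos²(53°) = 0.3622 I₀.
Target fraction: 6.24 / 24.5 W = 0.2547 of I₀.
Need I₂/I₀ = 0.2547, so cos²(θ − 53°) = 0.2547 / 0.3622 = 0.7032.
θ − 53° = arccos(√0.7032) = 33.0°, giving θ ≈ 53 + 33.0 = 86.0°.

θ ≈ 86°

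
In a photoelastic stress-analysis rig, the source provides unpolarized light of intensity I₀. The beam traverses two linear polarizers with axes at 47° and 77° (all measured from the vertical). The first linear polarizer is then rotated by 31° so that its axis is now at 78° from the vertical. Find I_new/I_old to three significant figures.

I_new/I_old ≈ 1.33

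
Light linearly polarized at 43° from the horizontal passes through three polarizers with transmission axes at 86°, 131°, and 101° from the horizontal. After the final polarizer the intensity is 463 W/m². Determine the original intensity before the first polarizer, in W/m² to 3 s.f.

I₀ ≈ 2310 W/m²

I₁ = I₀ cos²(86° − 43°) = I₀ cos²(43°) = 0.5349 I₀.
I₂ = I₁ cos²(131° − 86°) = 0.5349 I₀ · cos²(45°) = 0.2674 I₀.
I₃ = I₂ cos²(101° − 131°) = 0.2674 I₀ · cos²(30°) = 0.2006 I₀.
So 463 W/m² = 0.2006 I₀, giving I₀ = 463/0.2006 = 2308 W/m².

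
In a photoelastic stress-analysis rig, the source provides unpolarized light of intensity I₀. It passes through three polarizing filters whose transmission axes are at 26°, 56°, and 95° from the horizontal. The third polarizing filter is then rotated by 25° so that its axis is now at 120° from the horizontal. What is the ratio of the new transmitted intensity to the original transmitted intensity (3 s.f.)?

I_new/I_old ≈ 0.318

Before rotation:
Unpolarized light through the first polarizer → I₁ = ½ I₀, now polarized at 26°.
I₂ = I₁ cos²(56° − 26°) = 0.5 I₀ · cos²(30°) = 0.375 I₀.
I₃ = I₂ cos²(95° − 56°) = 0.375 I₀ · cos²(39°) = 0.2265 I₀.
After rotation:
Unpolarized light through the first polarizer → I₁ = ½ I₀, now polarized at 26°.
I₂ = I₁ cos²(56° − 26°) = 0.5 I₀ · cos²(30°) = 0.375 I₀.
I₃ = I₂ cos²(120° − 56°) = 0.375 I₀ · cos²(64°) = 0.07206 I₀.
Ratio = 0.07206 / 0.2265 = 0.3182.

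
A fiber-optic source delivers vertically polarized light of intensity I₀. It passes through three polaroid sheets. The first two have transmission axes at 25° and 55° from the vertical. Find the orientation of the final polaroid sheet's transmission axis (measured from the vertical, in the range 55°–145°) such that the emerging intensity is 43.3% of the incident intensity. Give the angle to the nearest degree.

θ ≈ 88°

I₁ = I₀ cos²(25° − 0°) = I₀ cos²(25°) = 0.8214 I₀.
I₂ = I₁ cos²(55° − 25°) = 0.8214 I₀ · cos²(30°) = 0.616 I₀.
Need I₃/I₀ = 0.433, so cos²(θ − 55°) = 0.433 / 0.616 = 0.7029.
θ − 55° = arccos(√0.7029) = 33.0°, giving θ ≈ 55 + 33.0 = 88.0°.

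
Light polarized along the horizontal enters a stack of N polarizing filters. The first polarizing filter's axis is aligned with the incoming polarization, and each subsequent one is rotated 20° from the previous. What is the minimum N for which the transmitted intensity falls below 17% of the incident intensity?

N = 16

First polarizer is aligned with the polarization: full transmission.
Each further stage multiplies by cos²(20°) = 0.883.
After N polarizers: T = 0.883^(N−1). Require T < 0.17 ⇒ N−1 > ln(0.17)/ln(0.883) = 14.24, so N−1 ≥ 15 and N = 16.
Check: N=16 gives T = 0.1547 < 0.17; N=15 gives T = 0.1752.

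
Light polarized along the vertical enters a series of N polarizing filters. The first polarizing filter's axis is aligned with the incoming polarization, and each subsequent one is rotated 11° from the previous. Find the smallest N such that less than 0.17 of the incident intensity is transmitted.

First polarizer is aligned with the polarization: full transmission.
Each further stage multiplies by cos²(11°) = 0.9636.
After N polarizers: T = 0.9636^(N−1). Require T < 0.17 ⇒ N−1 > ln(0.17)/ln(0.9636) = 47.78, so N−1 ≥ 48 and N = 49.
Check: N=49 gives T = 0.1686 < 0.17; N=48 gives T = 0.175.

N = 49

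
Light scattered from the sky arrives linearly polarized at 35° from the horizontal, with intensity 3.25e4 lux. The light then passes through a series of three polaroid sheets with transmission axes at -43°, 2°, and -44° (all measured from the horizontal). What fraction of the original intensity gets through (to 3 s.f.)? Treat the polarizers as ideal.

By Malus's law, I₁ = 3.25e4 lux · cos²(78°) = 1405 lux.
I₂ = I₁ · cos²(45°) = 1405 · 0.5 = 702.4 lux.
I₃ = I₂ · cos²(46°) = 702.4 · 0.4826 = 339 lux.
Transmitted fraction = 0.01043.

I/I₀ ≈ 0.0104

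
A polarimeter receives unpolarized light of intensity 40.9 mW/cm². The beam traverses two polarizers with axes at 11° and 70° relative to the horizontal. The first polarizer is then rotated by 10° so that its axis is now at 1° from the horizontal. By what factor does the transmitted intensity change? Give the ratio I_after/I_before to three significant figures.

Before rotation:
Unpolarized light through the first polarizer → I₁ = ½ I₀, now polarized at 11°.
I₂ = I₁ cos²(70° − 11°) = 0.5 I₀ · cos²(59°) = 0.1326 I₀.
After rotation:
Unpolarized light through the first polarizer → I₁ = ½ I₀, now polarized at 1°.
I₂ = I₁ cos²(70° − 1°) = 0.5 I₀ · cos²(69°) = 0.06421 I₀.
Ratio = 0.06421 / 0.1326 = 0.4841.

I_new/I_old ≈ 0.484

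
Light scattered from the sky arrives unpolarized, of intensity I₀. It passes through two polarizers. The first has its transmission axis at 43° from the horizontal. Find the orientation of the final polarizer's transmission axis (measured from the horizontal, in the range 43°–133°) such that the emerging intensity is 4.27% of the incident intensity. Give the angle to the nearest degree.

θ ≈ 116°

Unpolarized light through the first polarizer → I₁ = ½ I₀, now polarized at 43°.
Need I₂/I₀ = 0.0427, so cos²(θ − 43°) = 0.0427 / 0.5 = 0.0854.
θ − 43° = arccos(√0.0854) = 73.0°, giving θ ≈ 43 + 73.0 = 116.0°.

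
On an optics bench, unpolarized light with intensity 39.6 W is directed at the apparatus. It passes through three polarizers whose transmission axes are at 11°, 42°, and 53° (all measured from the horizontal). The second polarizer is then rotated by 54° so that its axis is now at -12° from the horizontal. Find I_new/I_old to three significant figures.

Before rotation:
Unpolarized light through the first polarizer → I₁ = ½ I₀, now polarized at 11°.
I₂ = I₁ cos²(42° − 11°) = 0.5 I₀ · cos²(31°) = 0.3674 I₀.
I₃ = I₂ cos²(53° − 42°) = 0.3674 I₀ · cos²(11°) = 0.354 I₀.
After rotation:
Unpolarized light through the first polarizer → I₁ = ½ I₀, now polarized at 11°.
I₂ = I₁ cos²(-12° − 11°) = 0.5 I₀ · cos²(23°) = 0.4237 I₀.
I₃ = I₂ cos²(53° + 12°) = 0.4237 I₀ · cos²(65°) = 0.07567 I₀.
Ratio = 0.07567 / 0.354 = 0.2138.

I_new/I_old ≈ 0.214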